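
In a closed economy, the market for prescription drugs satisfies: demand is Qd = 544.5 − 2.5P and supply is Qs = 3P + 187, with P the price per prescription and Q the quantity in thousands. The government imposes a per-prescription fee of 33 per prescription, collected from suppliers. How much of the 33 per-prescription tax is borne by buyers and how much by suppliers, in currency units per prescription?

Without the tax, 544.5 − 2.5P = 3P + 187 gives 5.5P = 357.5, so P* = 65 and Q* = 382.
With the tax collected from suppliers, supply shifts: Qs = 3(P − 33) + 187.
New equilibrium: buyers pay 83, suppliers receive 50, Q = 337. (Wedge: Pb − Ps = 33.)
Burden on buyers: 18; on suppliers: 15. (They sum to 33.)
The less price-elastic side of the market bears the larger share of a per-unit tax.

Buyers bear 18 per prescription; suppliers bear 15 per prescription.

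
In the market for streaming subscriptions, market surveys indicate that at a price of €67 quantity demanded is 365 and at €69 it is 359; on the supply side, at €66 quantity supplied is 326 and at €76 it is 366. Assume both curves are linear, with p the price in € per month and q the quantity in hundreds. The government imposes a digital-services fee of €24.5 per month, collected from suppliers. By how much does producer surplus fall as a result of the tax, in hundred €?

Demand slope: (359 − 365)/(69 − 67) = -3, so qd = 566 − 3p.
Supply slope: (366 − 326)/(76 − 66) = 4, so qs = 4p + 62.
Without the tax, 566 − 3p = 4p + 62 gives 7p = 504, so p* = €72 and q* = 350.
With the tax collected from suppliers, supply shifts: qs = 4(p − 24.5) + 62.
New equilibrium: consumers pay €86, suppliers receive €61.5, q = 308. (Wedge: pb − ps = 24.5.)
ΔPS is the trapezoid between Q = 308 and Q = 350 of height €10.5: ½ · (350 + 308) · 10.5 = €3454.5.

Producer surplus falls by €3454.5 hundred.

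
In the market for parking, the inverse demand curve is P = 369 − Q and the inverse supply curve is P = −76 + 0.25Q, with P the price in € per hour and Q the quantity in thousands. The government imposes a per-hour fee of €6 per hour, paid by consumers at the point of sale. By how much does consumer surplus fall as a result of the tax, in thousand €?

Inverting to Q(P) form: Qd = 369 − P; Qs = 4P + 304.
Before the tax: set 369 − P = 4P + 304 → P* = €13, Q* = 356.
With the tax collected from consumers, demand (in seller-price terms) shifts: Qd = 369 − (P + 6).
New equilibrium: consumers pay €17.8, suppliers receive €11.8, Q = 351.2. (Wedge: Pb − Ps = 6.)
ΔCS is the trapezoid between Q = 351.2 and Q = 356 of height €4.8: ½ · (356 + 351.2) · 4.8 = €1697.28.

Consumer surplus falls by €1697.28 thousand.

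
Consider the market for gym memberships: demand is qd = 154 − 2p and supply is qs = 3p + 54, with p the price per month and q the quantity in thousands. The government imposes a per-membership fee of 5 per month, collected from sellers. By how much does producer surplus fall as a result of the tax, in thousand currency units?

Before the tax: set 154 − 2p = 3p + 54 → p* = 20, q* = 114.
With the tax collected from sellers, supply shifts: qs = 3(p − 5) + 54.
New equilibrium: buyers pay 23, sellers receive 18, q = 108. (Wedge: pb − ps = 5.)
ΔPS is the trapezoid between Q = 108 and Q = 114 of height 2: ½ · (114 + 108) · 2 = 222.

Producer surplus falls by 222 thousand.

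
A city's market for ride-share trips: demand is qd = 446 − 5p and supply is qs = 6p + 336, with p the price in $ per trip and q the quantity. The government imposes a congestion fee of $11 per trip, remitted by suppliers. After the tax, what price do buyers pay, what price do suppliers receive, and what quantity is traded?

Without the tax, 446 − 5p = 6p + 336 gives 11p = 110, so p* = $10 and q* = 396.
With the tax collected from suppliers, supply shifts: qs = 6(p − 11) + 336.
Solving gives q = 366 with buyers paying $16 and suppliers receiving $5 (the $11 wedge).

Buyers pay $16; suppliers receive $5; quantity = 366.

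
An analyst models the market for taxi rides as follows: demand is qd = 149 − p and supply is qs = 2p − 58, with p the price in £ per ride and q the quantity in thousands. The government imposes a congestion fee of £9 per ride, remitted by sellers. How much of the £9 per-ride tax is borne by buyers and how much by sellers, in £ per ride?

Buyers bear £6 per ride; sellers bear £3 per ride.

Without the tax, 149 − p = 2p − 58 gives 3p = 207, so p* = £69 and q* = 80.
With the tax collected from sellers, supply shifts: qs = 2(p − 9) − 58.
New equilibrium: buyers pay £75, sellers receive £66, q = 74. (Wedge: pb − ps = 9.)
Burden on buyers: £6; on sellers: £3. (They sum to £9.)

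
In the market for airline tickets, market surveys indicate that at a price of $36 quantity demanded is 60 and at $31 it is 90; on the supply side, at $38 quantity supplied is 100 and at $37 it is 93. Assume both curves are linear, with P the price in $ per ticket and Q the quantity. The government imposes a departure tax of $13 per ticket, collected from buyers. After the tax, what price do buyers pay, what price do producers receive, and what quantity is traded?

Buyers pay $41; producers receive $28; quantity = 30.

Demand slope: (90 − 60)/(31 − 36) = -6, so Qd = 276 − 6P.
Supply slope: (93 − 100)/(37 − 38) = 7, so Qs = 7P − 166.
Before the tax: set 276 − 6P = 7P − 166 → P* = $34, Q* = 72.
With the tax collected from buyers, demand (in seller-price terms) shifts: Qd = 276 − 6(P + 13).
Solving gives Q = 30 with buyers paying $41 and producers receiving $28 (the $13 wedge).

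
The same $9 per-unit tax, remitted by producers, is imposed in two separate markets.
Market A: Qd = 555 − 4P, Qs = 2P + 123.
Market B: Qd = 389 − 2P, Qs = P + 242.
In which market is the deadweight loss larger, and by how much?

Market A: pre-tax P* = $72, Q* = 267; post-tax Q = 255; deadweight loss = $54.
Market B: pre-tax P* = $49, Q* = 291; post-tax Q = 285; deadweight loss = $27.
Difference: $54 vs $27 → market A is larger by $27.

Market A, by $27.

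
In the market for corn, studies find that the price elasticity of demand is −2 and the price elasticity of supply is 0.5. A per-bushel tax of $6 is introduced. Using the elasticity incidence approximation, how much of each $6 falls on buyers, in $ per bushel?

Incidence ratio: buyers' share ≈ εs / (εs + |εd|) = 0.5 / (0.5 + 2) = 0.2.
So buyers bear ≈ 0.2 × $6 = $1.2; sellers bear $4.8.

Buyers bear ≈ $1.2 per bushel.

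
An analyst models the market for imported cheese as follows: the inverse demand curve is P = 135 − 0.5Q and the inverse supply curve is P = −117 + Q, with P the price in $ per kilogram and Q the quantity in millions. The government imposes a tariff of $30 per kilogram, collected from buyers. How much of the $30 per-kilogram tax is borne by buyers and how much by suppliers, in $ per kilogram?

Buyers bear $10 per kilogram; suppliers bear $20 per kilogram.

Inverting to Q(P) form: Qd = 270 − 2P; Qs = P + 117.
Without the tax, 270 − 2P = P + 117 gives 3P = 153, so P* = $51 and Q* = 168.
With the tax collected from buyers, demand (in seller-price terms) shifts: Qd = 270 − 2(P + 30).
Solving gives Q = 148 with buyers paying $61 and suppliers receiving $31 (the $30 wedge).
Burden on buyers: $10; on suppliers: $20. (They sum to $30.)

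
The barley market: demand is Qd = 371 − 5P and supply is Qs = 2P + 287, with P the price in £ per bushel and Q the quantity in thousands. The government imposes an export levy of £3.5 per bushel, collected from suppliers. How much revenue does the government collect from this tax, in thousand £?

Tax revenue = £1071 thousand.

Before the tax: set 371 − 5P = 2P + 287 → P* = £12, Q* = 311.
With the tax collected from suppliers, supply shifts: Qs = 2(P − 3.5) + 287.
Solving gives Q = 306 with consumers paying £13 and suppliers receiving £9.5 (the £3.5 wedge).
Revenue = t · Q = 3.5 · 306 = £1071.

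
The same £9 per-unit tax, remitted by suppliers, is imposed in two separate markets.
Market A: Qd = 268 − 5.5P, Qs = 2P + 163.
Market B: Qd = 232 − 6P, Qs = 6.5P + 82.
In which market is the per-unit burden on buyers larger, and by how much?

Market B, by £2.28.

Market A: pre-tax P* = £14, Q* = 191; post-tax Q = 177.8; per-unit burden on buyers = £2.4.
Market B: pre-tax P* = £12, Q* = 160; post-tax Q = 131.92; per-unit burden on buyers = £4.68.
Difference: £2.4 vs £4.68 → market B is larger by £2.28.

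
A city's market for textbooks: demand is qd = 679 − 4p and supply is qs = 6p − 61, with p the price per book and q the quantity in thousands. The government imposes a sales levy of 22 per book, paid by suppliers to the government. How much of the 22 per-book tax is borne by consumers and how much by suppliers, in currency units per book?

Without the tax, 679 − 4p = 6p − 61 gives 10p = 740, so p* = 74 and q* = 383.
With the tax collected from suppliers, supply shifts: qs = 6(p − 22) − 61.
New equilibrium: consumers pay 87.2, suppliers receive 65.2, q = 330.2. (Wedge: pb − ps = 22.)
Burden on consumers: 13.2; on suppliers: 8.8. (They sum to 22.)

Consumers bear 13.2 per book; suppliers bear 8.8 per book.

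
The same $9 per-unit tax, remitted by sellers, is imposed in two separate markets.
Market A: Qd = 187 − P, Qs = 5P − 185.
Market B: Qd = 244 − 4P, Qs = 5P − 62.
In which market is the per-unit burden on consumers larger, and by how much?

Market A: pre-tax P* = $62, Q* = 125; post-tax Q = 117.5; per-unit burden on consumers = $7.5.
Market B: pre-tax P* = $34, Q* = 108; post-tax Q = 88; per-unit burden on consumers = $5.
Difference: $7.5 vs $5 → market A is larger by $2.5.

Market A, by $2.5.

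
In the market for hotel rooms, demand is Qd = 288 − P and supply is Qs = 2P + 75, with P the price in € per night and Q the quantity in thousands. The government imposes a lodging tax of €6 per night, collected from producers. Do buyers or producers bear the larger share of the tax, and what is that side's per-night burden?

Before the tax: set 288 − P = 2P + 75 → P* = €71, Q* = 217.
With the tax collected from producers, supply shifts: Qs = 2(P − 6) + 75.
New equilibrium: buyers pay €75, producers receive €69, Q = 213. (Wedge: Pb − Ps = 6.)
Per-night burden: buyers €4, producers €2.
Buyers take the larger share because demand is less price-elastic here (demand slope 1 vs supply slope 2).
The less price-elastic side of the market bears the larger share of a per-unit tax.

Buyers bear the larger share: €4 per night.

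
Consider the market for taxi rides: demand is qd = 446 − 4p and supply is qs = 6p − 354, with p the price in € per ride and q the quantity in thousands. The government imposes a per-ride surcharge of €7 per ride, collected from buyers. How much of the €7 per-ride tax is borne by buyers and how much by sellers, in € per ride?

Without the tax, 446 − 4p = 6p − 354 gives 10p = 800, so p* = €80 and q* = 126.
With the tax collected from buyers, demand (in seller-price terms) shifts: qd = 446 − 4(p + 7).
New equilibrium: buyers pay €84.2, sellers receive €77.2, q = 109.2. (Wedge: pb − ps = 7.)
Burden on buyers: €4.2; on sellers: €2.8. (They sum to €7.)

Buyers bear €4.2 per ride; sellers bear €2.8 per ride.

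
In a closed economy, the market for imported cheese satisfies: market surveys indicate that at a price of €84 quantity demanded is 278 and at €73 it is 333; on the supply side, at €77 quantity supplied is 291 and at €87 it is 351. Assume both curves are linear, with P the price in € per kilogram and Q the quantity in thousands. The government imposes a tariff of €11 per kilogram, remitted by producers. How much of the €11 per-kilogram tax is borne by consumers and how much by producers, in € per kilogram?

Consumers bear €6 per kilogram; producers bear €5 per kilogram.

Demand slope: (333 − 278)/(73 − 84) = -5, so Qd = 698 − 5P.
Supply slope: (351 − 291)/(87 − 77) = 6, so Qs = 6P − 171.
Before the tax: set 698 − 5P = 6P − 171 → P* = €79, Q* = 303.
With the tax collected from producers, supply shifts: Qs = 6(P − 11) − 171.
New equilibrium: consumers pay €85, producers receive €74, Q = 273. (Wedge: Pb − Ps = 11.)
Burden on consumers: €6; on producers: €5. (They sum to €11.)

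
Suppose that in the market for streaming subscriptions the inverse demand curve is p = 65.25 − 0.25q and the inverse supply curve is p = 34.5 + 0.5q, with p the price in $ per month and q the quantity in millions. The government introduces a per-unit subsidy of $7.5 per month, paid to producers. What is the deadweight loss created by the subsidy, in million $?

Inverting to q(p) form: qd = 261 − 4p; qs = 2p − 69.
Before the subsidy: set 261 − 4p = 2p − 69 → p* = $55, q* = 41.
With a per-unit subsidy paid to producers, each receives p + 7.5 per unit sold, so supply becomes qs = 2(p + 7.5) − 69.
New equilibrium: consumers pay $52.5, producers receive $60, q = 51. (Wedge: pb − ps = −7.5.)
Quantity rises by |ΔQ| = |41 − 51| = 10.
DWL = ½ · t · |ΔQ| = ½ · 7.5 · 10 = $37.5.

Deadweight loss = $37.5 million.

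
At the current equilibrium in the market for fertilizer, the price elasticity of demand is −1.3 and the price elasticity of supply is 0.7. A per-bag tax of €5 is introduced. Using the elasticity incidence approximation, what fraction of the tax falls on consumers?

Incidence ratio: consumers' share ≈ εs / (εs + |εd|) = 0.7 / (0.7 + 1.3) = 0.35.
Supply is the less elastic side, so consumers bear the smaller share.

Consumers' share ≈ 0.35.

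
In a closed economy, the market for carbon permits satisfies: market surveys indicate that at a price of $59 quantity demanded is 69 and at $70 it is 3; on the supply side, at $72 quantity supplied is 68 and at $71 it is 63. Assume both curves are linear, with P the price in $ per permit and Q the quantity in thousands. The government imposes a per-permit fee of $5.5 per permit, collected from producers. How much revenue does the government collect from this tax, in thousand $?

Demand slope: (3 − 69)/(70 − 59) = -6, so Qd = 423 − 6P.
Supply slope: (63 − 68)/(71 − 72) = 5, so Qs = 5P − 292.
Before the tax: set 423 − 6P = 5P − 292 → P* = $65, Q* = 33.
With the tax collected from producers, supply shifts: Qs = 5(P − 5.5) − 292.
New equilibrium: consumers pay $67.5, producers receive $62, Q = 18. (Wedge: Pb − Ps = 5.5.)
Revenue = t · Q = 5.5 · 18 = $99.

Tax revenue = $99 thousand.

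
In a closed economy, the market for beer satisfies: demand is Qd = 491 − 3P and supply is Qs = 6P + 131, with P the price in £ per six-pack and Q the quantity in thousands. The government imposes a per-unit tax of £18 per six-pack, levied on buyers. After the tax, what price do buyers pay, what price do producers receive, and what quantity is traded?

Buyers pay £52; producers receive £34; quantity = 335.

Without the tax, 491 − 3P = 6P + 131 gives 9P = 360, so P* = £40 and Q* = 371.
With the tax collected from buyers, demand (in seller-price terms) shifts: Qd = 491 − 3(P + 18).
Solving gives Q = 335 with buyers paying £52 and producers receiving £34 (the £18 wedge).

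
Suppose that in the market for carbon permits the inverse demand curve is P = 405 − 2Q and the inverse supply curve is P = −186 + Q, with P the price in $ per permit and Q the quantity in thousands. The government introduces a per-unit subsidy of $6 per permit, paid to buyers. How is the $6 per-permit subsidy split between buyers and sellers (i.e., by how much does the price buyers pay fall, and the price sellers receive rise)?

Buyers gain $4 per permit; sellers gain $2 per permit.

Inverting to Q(P) form: Qd = 202.5 − 0.5P; Qs = P + 186.
Without the subsidy, 202.5 − 0.5P = P + 186 gives 1.5P = 16.5, so P* = $11 and Q* = 197.
With a per-unit subsidy paid to buyers, each effectively pays P − 6, so demand becomes Qd = 202.5 − 0.5(P − 6).
Solving gives Q = 199 with buyers paying $7 and sellers receiving $13 (the $6 wedge).
Gain to buyers: $4; to sellers: $2. (They sum to $6.)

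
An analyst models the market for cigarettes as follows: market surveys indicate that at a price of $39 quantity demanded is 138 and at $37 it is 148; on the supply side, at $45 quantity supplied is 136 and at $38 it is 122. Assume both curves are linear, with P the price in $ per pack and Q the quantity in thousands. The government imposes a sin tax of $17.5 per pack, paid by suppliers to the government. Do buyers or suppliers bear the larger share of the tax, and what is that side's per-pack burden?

Suppliers bear the larger share: $12.5 per pack.

Demand slope: (148 − 138)/(37 − 39) = -5, so Qd = 333 − 5P.
Supply slope: (122 − 136)/(38 − 45) = 2, so Qs = 2P + 46.
Before the tax: set 333 − 5P = 2P + 46 → P* = $41, Q* = 128.
With the tax collected from suppliers, supply shifts: Qs = 2(P − 17.5) + 46.
Solving gives Q = 103 with buyers paying $46 and suppliers receiving $28.5 (the $17.5 wedge).
Per-pack burden: buyers $5, suppliers $12.5.
Suppliers take the larger share because supply is less price-elastic here (demand slope 5 vs supply slope 2).
The less price-elastic side of the market bears the larger share of a per-unit tax.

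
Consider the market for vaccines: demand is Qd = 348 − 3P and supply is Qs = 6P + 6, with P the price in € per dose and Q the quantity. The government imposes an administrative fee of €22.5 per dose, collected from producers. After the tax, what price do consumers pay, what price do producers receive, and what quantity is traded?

Consumers pay €53; producers receive €30.5; quantity = 189.

Before the tax: set 348 − 3P = 6P + 6 → P* = €38, Q* = 234.
With the tax collected from producers, supply shifts: Qs = 6(P − 22.5) + 6.
New equilibrium: consumers pay €53, producers receive €30.5, Q = 189. (Wedge: Pb − Ps = 22.5.)
The less price-elastic side of the market bears the larger share of a per-unit tax.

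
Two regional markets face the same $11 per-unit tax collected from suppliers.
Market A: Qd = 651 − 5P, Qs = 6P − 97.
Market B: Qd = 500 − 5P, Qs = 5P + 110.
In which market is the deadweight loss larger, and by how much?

Market A, by $13.75.

Market A: pre-tax P* = $68, Q* = 311; post-tax Q = 281; deadweight loss = $165.
Market B: pre-tax P* = $39, Q* = 305; post-tax Q = 277.5; deadweight loss = $151.25.
Difference: $165 vs $151.25 → market A is larger by $13.75.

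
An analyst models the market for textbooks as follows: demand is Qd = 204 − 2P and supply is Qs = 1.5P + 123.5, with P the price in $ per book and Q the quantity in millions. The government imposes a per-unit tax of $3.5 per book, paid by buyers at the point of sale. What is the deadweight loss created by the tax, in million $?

Before the tax: set 204 − 2P = 1.5P + 123.5 → P* = $23, Q* = 158.
With the tax collected from buyers, demand (in seller-price terms) shifts: Qd = 204 − 2(P + 3.5).
Solving gives Q = 155 with buyers paying $24.5 and sellers receiving $21 (the $3.5 wedge).
Quantity falls by |ΔQ| = |158 − 155| = 3.
DWL = ½ · t · |ΔQ| = ½ · 3.5 · 3 = $5.25.

Deadweight loss = $5.25 million.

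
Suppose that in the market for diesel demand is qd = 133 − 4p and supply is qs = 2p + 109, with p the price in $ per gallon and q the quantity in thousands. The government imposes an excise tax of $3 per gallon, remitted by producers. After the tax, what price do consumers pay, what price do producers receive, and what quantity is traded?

Before the tax: set 133 − 4p = 2p + 109 → p* = $4, q* = 117.
With the tax collected from producers, supply shifts: qs = 2(p − 3) + 109.
New equilibrium: consumers pay $5, producers receive $2, q = 113. (Wedge: pb − ps = 3.)
The less price-elastic side of the market bears the larger share of a per-unit tax.

Consumers pay $5; producers receive $2; quantity = 113.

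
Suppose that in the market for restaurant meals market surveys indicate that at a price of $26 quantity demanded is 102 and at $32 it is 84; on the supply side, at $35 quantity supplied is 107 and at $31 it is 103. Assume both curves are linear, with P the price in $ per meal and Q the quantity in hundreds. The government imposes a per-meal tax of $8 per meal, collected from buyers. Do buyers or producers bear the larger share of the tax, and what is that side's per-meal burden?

Producers bear the larger share: $6 per meal.

Demand slope: (84 − 102)/(32 − 26) = -3, so Qd = 180 − 3P.
Supply slope: (103 − 107)/(31 − 35) = 1, so Qs = P + 72.
Before the tax: set 180 − 3P = P + 72 → P* = $27, Q* = 99.
With the tax collected from buyers, demand (in seller-price terms) shifts: Qd = 180 − 3(P + 8).
Solving gives Q = 93 with buyers paying $29 and producers receiving $21 (the $8 wedge).
Per-meal burden: buyers $2, producers $6.
Producers take the larger share because supply is less price-elastic here (demand slope 3 vs supply slope 1).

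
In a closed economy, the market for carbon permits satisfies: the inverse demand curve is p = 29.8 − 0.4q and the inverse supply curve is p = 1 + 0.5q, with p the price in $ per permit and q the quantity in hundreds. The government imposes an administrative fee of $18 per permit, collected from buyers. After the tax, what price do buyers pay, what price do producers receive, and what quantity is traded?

Inverting to q(p) form: qd = 74.5 − 2.5p; qs = 2p − 2.
Before the tax: set 74.5 − 2.5p = 2p − 2 → p* = $17, q* = 32.
With the tax collected from buyers, demand (in seller-price terms) shifts: qd = 74.5 − 2.5(p + 18).
New equilibrium: buyers pay $25, producers receive $7, q = 12. (Wedge: pb − ps = 18.)
The less price-elastic side of the market bears the larger share of a per-unit tax.

Buyers pay $25; producers receive $7; quantity = 12.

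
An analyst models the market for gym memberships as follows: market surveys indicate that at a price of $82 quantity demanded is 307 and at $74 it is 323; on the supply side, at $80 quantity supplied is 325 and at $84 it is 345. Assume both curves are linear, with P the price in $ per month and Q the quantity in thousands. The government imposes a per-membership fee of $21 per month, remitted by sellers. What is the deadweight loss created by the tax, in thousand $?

Demand slope: (323 − 307)/(74 − 82) = -2, so Qd = 471 − 2P.
Supply slope: (345 − 325)/(84 − 80) = 5, so Qs = 5P − 75.
Without the tax, 471 − 2P = 5P − 75 gives 7P = 546, so P* = $78 and Q* = 315.
With the tax collected from sellers, supply shifts: Qs = 5(P − 21) − 75.
Solving gives Q = 285 with consumers paying $93 and sellers receiving $72 (the $21 wedge).
Quantity falls by |ΔQ| = |315 − 285| = 30.
DWL = ½ · t · |ΔQ| = ½ · 21 · 30 = $315.

Deadweight loss = $315 thousand.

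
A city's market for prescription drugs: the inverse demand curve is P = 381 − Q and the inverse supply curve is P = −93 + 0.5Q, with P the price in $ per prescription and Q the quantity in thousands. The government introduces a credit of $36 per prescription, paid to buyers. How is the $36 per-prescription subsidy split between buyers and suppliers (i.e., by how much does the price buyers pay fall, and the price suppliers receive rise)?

Buyers gain $24 per prescription; suppliers gain $12 per prescription.

Rewrite in direct form: Qd = 381 − P and Qs = 2P + 186.
Before the subsidy: set 381 − P = 2P + 186 → P* = $65, Q* = 316.
With a per-unit subsidy paid to buyers, each effectively pays P − 36, so demand becomes Qd = 381 − (P − 36).
New equilibrium: buyers pay $41, suppliers receive $77, Q = 340. (Wedge: Pb − Ps = −36.)
Gain to buyers: $24; to suppliers: $12. (They sum to $36.)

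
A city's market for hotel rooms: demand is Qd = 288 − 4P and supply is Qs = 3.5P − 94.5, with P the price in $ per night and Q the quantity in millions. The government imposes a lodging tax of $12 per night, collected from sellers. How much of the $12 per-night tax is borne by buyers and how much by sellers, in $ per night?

Buyers bear $5.6 per night; sellers bear $6.4 per night.

Before the tax: set 288 − 4P = 3.5P − 94.5 → P* = $51, Q* = 84.
With the tax collected from sellers, supply shifts: Qs = 3.5(P − 12) − 94.5.
New equilibrium: buyers pay $56.6, sellers receive $44.6, Q = 61.6. (Wedge: Pb − Ps = 12.)
Burden on buyers: $5.6; on sellers: $6.4. (They sum to $12.)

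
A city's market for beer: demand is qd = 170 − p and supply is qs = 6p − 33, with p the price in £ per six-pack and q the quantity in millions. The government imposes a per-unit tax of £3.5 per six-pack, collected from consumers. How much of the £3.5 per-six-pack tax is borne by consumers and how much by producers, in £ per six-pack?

Consumers bear £3 per six-pack; producers bear £0.5 per six-pack.

Without the tax, 170 − p = 6p − 33 gives 7p = 203, so p* = £29 and q* = 141.
With the tax collected from consumers, demand (in seller-price terms) shifts: qd = 170 − (p + 3.5).
Solving gives q = 138 with consumers paying £32 and producers receiving £28.5 (the £3.5 wedge).
Burden on consumers: £3; on producers: £0.5. (They sum to £3.5.)
The less price-elastic side of the market bears the larger share of a per-unit tax.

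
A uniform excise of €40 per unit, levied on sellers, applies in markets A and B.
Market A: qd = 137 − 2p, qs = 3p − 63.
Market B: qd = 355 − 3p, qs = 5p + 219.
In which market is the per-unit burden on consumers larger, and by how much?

Market B, by €1.

Market A: pre-tax p* = €40, q* = 57; post-tax q = 9; per-unit burden on consumers = €24.
Market B: pre-tax p* = €17, q* = 304; post-tax q = 229; per-unit burden on consumers = €25.
Difference: €24 vs €25 → market B is larger by €1.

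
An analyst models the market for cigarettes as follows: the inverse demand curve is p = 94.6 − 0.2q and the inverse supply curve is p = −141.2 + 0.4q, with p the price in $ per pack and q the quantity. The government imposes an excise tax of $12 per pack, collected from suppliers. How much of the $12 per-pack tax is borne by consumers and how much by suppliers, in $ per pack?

Consumers bear $4 per pack; suppliers bear $8 per pack.

Rewrite in direct form: qd = 473 − 5p and qs = 2.5p + 353.
Before the tax: set 473 − 5p = 2.5p + 353 → p* = $16, q* = 393.
With the tax collected from suppliers, supply shifts: qs = 2.5(p − 12) + 353.
New equilibrium: consumers pay $20, suppliers receive $8, q = 373. (Wedge: pb − ps = 12.)
Burden on consumers: $4; on suppliers: $8. (They sum to $12.)
The less price-elastic side of the market bears the larger share of a per-unit tax.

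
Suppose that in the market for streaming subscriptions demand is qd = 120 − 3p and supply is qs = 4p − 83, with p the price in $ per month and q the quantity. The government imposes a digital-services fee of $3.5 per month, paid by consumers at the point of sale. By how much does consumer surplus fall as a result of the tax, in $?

Consumer surplus falls by $60.

Without the tax, 120 − 3p = 4p − 83 gives 7p = 203, so p* = $29 and q* = 33.
With the tax collected from consumers, demand (in seller-price terms) shifts: qd = 120 − 3(p + 3.5).
New equilibrium: consumers pay $31, producers receive $27.5, q = 27. (Wedge: pb − ps = 3.5.)
ΔCS is the trapezoid between Q = 27 and Q = 33 of height $2: ½ · (33 + 27) · 2 = $60.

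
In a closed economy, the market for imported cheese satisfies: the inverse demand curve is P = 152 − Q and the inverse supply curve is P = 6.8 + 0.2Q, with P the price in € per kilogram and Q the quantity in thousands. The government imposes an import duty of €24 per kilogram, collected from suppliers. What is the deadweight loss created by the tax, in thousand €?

Deadweight loss = €240 thousand.

Inverting to Q(P) form: Qd = 152 − P; Qs = 5P − 34.
Without the tax, 152 − P = 5P − 34 gives 6P = 186, so P* = €31 and Q* = 121.
With the tax collected from suppliers, supply shifts: Qs = 5(P − 24) − 34.
New equilibrium: buyers pay €51, suppliers receive €27, Q = 101. (Wedge: Pb − Ps = 24.)
Quantity falls by |ΔQ| = |121 − 101| = 20.
DWL = ½ · t · |ΔQ| = ½ · 24 · 20 = €240.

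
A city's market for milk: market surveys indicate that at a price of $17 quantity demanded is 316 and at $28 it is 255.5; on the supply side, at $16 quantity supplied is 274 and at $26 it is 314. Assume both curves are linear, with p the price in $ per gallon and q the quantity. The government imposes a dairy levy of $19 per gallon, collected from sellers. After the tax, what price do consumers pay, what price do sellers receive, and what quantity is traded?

Demand slope: (255.5 − 316)/(28 − 17) = -5.5, so qd = 409.5 − 5.5p.
Supply slope: (314 − 274)/(26 − 16) = 4, so qs = 4p + 210.
Without the tax, 409.5 − 5.5p = 4p + 210 gives 9.5p = 199.5, so p* = $21 and q* = 294.
With the tax collected from sellers, supply shifts: qs = 4(p − 19) + 210.
Solving gives q = 250 with consumers paying $29 and sellers receiving $10 (the $19 wedge).
The less price-elastic side of the market bears the larger share of a per-unit tax.

Consumers pay $29; sellers receive $10; quantity = 250.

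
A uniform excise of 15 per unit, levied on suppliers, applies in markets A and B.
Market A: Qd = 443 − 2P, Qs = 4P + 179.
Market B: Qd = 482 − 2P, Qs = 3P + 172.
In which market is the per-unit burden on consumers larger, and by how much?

Market A: pre-tax P* = 44, Q* = 355; post-tax Q = 335; per-unit burden on consumers = 10.
Market B: pre-tax P* = 62, Q* = 358; post-tax Q = 340; per-unit burden on consumers = 9.
Difference: 10 vs 9 → market A is larger by 1.

Market A, by 1.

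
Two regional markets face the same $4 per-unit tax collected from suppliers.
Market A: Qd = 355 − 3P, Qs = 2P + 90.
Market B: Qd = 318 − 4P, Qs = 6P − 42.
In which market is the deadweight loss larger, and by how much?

Market A: pre-tax P* = $53, Q* = 196; post-tax Q = 191.2; deadweight loss = $9.6.
Market B: pre-tax P* = $36, Q* = 174; post-tax Q = 164.4; deadweight loss = $19.2.
Difference: $9.6 vs $19.2 → market B is larger by $9.6.

Market B, by $9.6.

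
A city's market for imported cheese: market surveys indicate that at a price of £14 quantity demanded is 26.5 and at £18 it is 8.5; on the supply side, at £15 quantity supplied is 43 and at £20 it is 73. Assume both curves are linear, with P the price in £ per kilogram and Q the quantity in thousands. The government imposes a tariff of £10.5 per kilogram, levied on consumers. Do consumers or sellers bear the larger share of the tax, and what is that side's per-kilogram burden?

Consumers bear the larger share: £6 per kilogram.

Demand slope: (8.5 − 26.5)/(18 − 14) = -4.5, so Qd = 89.5 − 4.5P.
Supply slope: (73 − 43)/(20 − 15) = 6, so Qs = 6P − 47.
Before the tax: set 89.5 − 4.5P = 6P − 47 → P* = £13, Q* = 31.
With the tax collected from consumers, demand (in seller-price terms) shifts: Qd = 89.5 − 4.5(P + 10.5).
Solving gives Q = 4 with consumers paying £19 and sellers receiving £8.5 (the £10.5 wedge).
Per-kilogram burden: consumers £6, sellers £4.5.
Consumers take the larger share because demand is less price-elastic here (demand slope 4.5 vs supply slope 6).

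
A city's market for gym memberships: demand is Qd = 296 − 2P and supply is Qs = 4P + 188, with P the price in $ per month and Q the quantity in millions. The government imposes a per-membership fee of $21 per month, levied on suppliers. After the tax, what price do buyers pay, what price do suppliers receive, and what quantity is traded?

Without the tax, 296 − 2P = 4P + 188 gives 6P = 108, so P* = $18 and Q* = 260.
With the tax collected from suppliers, supply shifts: Qs = 4(P − 21) + 188.
Solving gives Q = 232 with buyers paying $32 and suppliers receiving $11 (the $21 wedge).
The less price-elastic side of the market bears the larger share of a per-unit tax.

Buyers pay $32; suppliers receive $11; quantity = 232.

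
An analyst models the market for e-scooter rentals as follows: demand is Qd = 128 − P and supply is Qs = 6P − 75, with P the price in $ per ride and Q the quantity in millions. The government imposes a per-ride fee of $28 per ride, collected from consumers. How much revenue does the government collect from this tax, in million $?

Tax revenue = $2100 million.

Before the tax: set 128 − P = 6P − 75 → P* = $29, Q* = 99.
With the tax collected from consumers, demand (in seller-price terms) shifts: Qd = 128 − (P + 28).
New equilibrium: consumers pay $53, suppliers receive $25, Q = 75. (Wedge: Pb − Ps = 28.)
Revenue = t · Q = 28 · 75 = $2100.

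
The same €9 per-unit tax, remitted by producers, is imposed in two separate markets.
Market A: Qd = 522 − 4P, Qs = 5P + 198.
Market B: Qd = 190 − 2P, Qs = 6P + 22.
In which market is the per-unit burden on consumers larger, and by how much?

Market B, by €1.75.

Market A: pre-tax P* = €36, Q* = 378; post-tax Q = 358; per-unit burden on consumers = €5.
Market B: pre-tax P* = €21, Q* = 148; post-tax Q = 134.5; per-unit burden on consumers = €6.75.
Difference: €5 vs €6.75 → market B is larger by €1.75.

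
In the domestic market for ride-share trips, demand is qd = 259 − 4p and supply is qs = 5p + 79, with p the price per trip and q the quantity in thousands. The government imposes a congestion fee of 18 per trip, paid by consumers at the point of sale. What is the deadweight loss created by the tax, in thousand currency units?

Deadweight loss = 360 thousand.

Before the tax: set 259 − 4p = 5p + 79 → p* = 20, q* = 179.
With the tax collected from consumers, demand (in seller-price terms) shifts: qd = 259 − 4(p + 18).
New equilibrium: consumers pay 30, sellers receive 12, q = 139. (Wedge: pb − ps = 18.)
Quantity falls by |ΔQ| = |179 − 139| = 40.
DWL = ½ · t · |ΔQ| = ½ · 18 · 40 = 360.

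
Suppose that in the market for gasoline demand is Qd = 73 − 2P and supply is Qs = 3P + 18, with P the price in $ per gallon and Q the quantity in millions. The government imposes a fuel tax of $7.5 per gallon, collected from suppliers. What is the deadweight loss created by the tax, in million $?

Deadweight loss = $33.75 million.

Before the tax: set 73 − 2P = 3P + 18 → P* = $11, Q* = 51.
With the tax collected from suppliers, supply shifts: Qs = 3(P − 7.5) + 18.
New equilibrium: buyers pay $15.5, suppliers receive $8, Q = 42. (Wedge: Pb − Ps = 7.5.)
Quantity falls by |ΔQ| = |51 − 42| = 9.
DWL = ½ · t · |ΔQ| = ½ · 7.5 · 9 = $33.75.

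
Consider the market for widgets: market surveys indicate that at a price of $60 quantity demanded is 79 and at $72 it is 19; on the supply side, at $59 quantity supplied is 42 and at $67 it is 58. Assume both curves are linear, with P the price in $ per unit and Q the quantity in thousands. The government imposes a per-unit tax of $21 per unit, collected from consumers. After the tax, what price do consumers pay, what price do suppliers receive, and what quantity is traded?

Demand slope: (19 − 79)/(72 − 60) = -5, so Qd = 379 − 5P.
Supply slope: (58 − 42)/(67 − 59) = 2, so Qs = 2P − 76.
Before the tax: set 379 − 5P = 2P − 76 → P* = $65, Q* = 54.
With the tax collected from consumers, demand (in seller-price terms) shifts: Qd = 379 − 5(P + 21).
Solving gives Q = 24 with consumers paying $71 and suppliers receiving $50 (the $21 wedge).

Consumers pay $71; suppliers receive $50; quantity = 24.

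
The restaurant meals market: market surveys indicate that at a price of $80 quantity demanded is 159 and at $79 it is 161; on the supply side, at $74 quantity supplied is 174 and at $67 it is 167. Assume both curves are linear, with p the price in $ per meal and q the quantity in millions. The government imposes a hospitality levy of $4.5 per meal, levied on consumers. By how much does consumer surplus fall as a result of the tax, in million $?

Consumer surplus falls by $257.25 million.

Demand slope: (161 − 159)/(79 − 80) = -2, so qd = 319 − 2p.
Supply slope: (167 − 174)/(67 − 74) = 1, so qs = p + 100.
Before the tax: set 319 − 2p = p + 100 → p* = $73, q* = 173.
With the tax collected from consumers, demand (in seller-price terms) shifts: qd = 319 − 2(p + 4.5).
Solving gives q = 170 with consumers paying $74.5 and producers receiving $70 (the $4.5 wedge).
ΔCS is the trapezoid between Q = 170 and Q = 173 of height $1.5: ½ · (173 + 170) · 1.5 = $257.25.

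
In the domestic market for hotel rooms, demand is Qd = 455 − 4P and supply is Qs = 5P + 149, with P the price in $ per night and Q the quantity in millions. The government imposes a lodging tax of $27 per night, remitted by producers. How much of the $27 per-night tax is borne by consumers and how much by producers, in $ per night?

Consumers bear $15 per night; producers bear $12 per night.

Before the tax: set 455 − 4P = 5P + 149 → P* = $34, Q* = 319.
With the tax collected from producers, supply shifts: Qs = 5(P − 27) + 149.
Solving gives Q = 259 with consumers paying $49 and producers receiving $22 (the $27 wedge).
Burden on consumers: $15; on producers: $12. (They sum to $27.)
The less price-elastic side of the market bears the larger share of a per-unit tax.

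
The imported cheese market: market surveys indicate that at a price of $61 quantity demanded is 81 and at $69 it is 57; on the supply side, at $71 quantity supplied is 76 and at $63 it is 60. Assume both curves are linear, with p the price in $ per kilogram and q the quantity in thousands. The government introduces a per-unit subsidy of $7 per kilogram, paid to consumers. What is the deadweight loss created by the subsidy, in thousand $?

Deadweight loss = $29.4 thousand.

Demand slope: (57 − 81)/(69 − 61) = -3, so qd = 264 − 3p.
Supply slope: (60 − 76)/(63 − 71) = 2, so qs = 2p − 66.
Without the subsidy, 264 − 3p = 2p − 66 gives 5p = 330, so p* = $66 and q* = 66.
With a per-unit subsidy paid to consumers, each effectively pays p − 7, so demand becomes qd = 264 − 3(p − 7).
Solving gives q = 74.4 with consumers paying $63.2 and producers receiving $70.2 (the $7 wedge).
Quantity rises by |ΔQ| = |66 − 74.4| = 8.4.
DWL = ½ · t · |ΔQ| = ½ · 7 · 8.4 = $29.4.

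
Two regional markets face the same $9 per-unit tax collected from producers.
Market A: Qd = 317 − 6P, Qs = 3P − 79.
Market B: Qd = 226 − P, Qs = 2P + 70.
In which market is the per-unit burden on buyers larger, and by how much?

Market A: pre-tax P* = $44, Q* = 53; post-tax Q = 35; per-unit burden on buyers = $3.
Market B: pre-tax P* = $52, Q* = 174; post-tax Q = 168; per-unit burden on buyers = $6.
Difference: $3 vs $6 → market B is larger by $3.

Market B, by $3.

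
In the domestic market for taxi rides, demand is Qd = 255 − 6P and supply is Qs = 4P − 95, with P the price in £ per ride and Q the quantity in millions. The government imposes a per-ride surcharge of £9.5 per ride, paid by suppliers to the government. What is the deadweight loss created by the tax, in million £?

Deadweight loss = £108.3 million.

Without the tax, 255 − 6P = 4P − 95 gives 10P = 350, so P* = £35 and Q* = 45.
With the tax collected from suppliers, supply shifts: Qs = 4(P − 9.5) − 95.
New equilibrium: consumers pay £38.8, suppliers receive £29.3, Q = 22.2. (Wedge: Pb − Ps = 9.5.)
Quantity falls by |ΔQ| = |45 − 22.2| = 22.8.
DWL = ½ · t · |ΔQ| = ½ · 9.5 · 22.8 = £108.3.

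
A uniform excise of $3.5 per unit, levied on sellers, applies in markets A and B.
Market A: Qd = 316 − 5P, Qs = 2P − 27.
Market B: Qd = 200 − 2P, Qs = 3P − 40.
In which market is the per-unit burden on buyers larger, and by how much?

Market A: pre-tax P* = $49, Q* = 71; post-tax Q = 66; per-unit burden on buyers = $1.
Market B: pre-tax P* = $48, Q* = 104; post-tax Q = 99.8; per-unit burden on buyers = $2.1.
Difference: $1 vs $2.1 → market B is larger by $1.1.

Market B, by $1.1.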